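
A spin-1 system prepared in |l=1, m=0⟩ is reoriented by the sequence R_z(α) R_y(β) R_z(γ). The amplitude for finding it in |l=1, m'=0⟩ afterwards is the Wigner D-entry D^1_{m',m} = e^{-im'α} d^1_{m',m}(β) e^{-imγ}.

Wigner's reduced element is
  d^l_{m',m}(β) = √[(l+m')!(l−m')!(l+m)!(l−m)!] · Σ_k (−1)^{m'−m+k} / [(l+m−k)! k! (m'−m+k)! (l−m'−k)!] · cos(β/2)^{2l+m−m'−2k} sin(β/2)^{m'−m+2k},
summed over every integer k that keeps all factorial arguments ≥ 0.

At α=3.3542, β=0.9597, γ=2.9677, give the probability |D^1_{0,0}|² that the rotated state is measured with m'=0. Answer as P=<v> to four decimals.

P=0.3292

D^1_{0,0}(3.3542,0.9597,2.9677) = e^{-i·0·3.3542}·d^1_{0,0}(0.9597)·e^{-i·0·2.9677}. Compute d first:
Half-angle: c=0.887064, s=0.461646. N=√(1·1·1·1)=1.000000
k: max(0,(0)−(0))=0 … min(1+(0),1−(0))=1
  k=0: (−1)^0·1.0000/(1)·0.8871^2·0.4616^0 = +0.786883
  k=1: (−1)^1·1.0000/(1)·0.8871^0·0.4616^2 = -0.213117
d^1_{0,0}(0.9597) = +0.786883 -0.213117 = +0.573766
|D^1_{0,0}|² = |d^1_{0,0}(β)|² = (+0.573766)² = 0.329207 (the z-rotation phases have unit modulus)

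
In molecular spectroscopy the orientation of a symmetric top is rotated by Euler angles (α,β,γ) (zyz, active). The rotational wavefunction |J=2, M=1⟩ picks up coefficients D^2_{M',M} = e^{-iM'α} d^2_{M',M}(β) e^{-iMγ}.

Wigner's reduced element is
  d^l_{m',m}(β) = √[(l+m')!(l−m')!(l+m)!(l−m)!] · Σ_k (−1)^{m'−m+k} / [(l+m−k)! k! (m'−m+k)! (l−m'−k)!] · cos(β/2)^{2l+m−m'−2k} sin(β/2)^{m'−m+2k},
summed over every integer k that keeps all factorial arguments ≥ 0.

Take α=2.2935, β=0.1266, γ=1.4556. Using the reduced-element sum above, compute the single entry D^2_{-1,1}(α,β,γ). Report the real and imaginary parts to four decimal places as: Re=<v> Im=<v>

Re=0.0080 Im=0.0089

First d^2_{-1,1}(β=0.1266), then the phase factors e^{-i(-1)α} and e^{-i(1)γ}:
Half-angle: c=0.997997, s=0.063258. N=√(1·6·6·1)=6.000000
The bounds max(0,m−m')=2 and min(l+m,l−m')=3 give 2 terms
  k=2: (−1)^0·6.0000/(2)·0.9980^2·0.0633^2 = +0.011957
  k=3: (−1)^1·6.0000/(6)·0.9980^0·0.0633^4 = -0.000016
d^2_{-1,1}(0.1266) = +0.011957 -0.000016 = +0.011941
D = (-0.661415+0.750020i)·(+0.011941)·(+0.114942-0.993372i) = +0.007989+0.008875i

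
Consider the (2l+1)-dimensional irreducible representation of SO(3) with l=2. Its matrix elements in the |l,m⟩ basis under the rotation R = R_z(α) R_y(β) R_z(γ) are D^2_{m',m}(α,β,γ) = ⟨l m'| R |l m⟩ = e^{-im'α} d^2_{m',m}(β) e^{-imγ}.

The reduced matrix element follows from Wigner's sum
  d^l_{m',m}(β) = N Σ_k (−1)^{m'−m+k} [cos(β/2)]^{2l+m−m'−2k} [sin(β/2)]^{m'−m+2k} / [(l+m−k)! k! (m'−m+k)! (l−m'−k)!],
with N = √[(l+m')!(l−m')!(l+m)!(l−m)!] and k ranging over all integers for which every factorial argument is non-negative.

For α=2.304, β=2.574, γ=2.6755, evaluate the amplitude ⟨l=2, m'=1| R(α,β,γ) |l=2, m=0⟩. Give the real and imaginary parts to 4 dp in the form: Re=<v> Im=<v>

First d^2_{1,0}(β=2.574), then the phase factors e^{-i(1)α} and e^{-i(0)γ}:
Half-angle: c=0.280002, s=0.959999. N=√(6·1·2·2)=4.898979
k: max(0,(0)−(1))=0 … min(2+(0),2−(1))=1
  k=0: (−1)^1·4.8990/(2)·0.2800^3·0.9600^1 = -0.051621
  k=1: (−1)^2·4.8990/(2)·0.2800^1·0.9600^3 = +0.606806
d^2_{1,0}(2.574) = -0.051621 +0.606806 = +0.555184
Phases: e^{-i·(1)·2.304}=-0.669254-0.743034i, e^{-i·(0)·2.6755}=+1.000000+0.000000i ⇒ D=-0.371559-0.412521i

Re=-0.3716 Im=-0.4125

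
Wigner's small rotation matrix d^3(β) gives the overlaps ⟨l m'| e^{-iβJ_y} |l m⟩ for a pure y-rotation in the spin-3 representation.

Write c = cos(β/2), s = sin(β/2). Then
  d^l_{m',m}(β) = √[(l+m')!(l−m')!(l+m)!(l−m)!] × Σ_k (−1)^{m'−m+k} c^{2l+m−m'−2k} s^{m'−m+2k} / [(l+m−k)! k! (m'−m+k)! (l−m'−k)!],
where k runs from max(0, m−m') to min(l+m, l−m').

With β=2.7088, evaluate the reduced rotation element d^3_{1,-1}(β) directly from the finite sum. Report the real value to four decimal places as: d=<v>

d^3_{1,-1}(β=2.7088) via Wigner's sum:
Half-angle: c=0.214711, s=0.976678. N=√(24·2·2·24)=48.000000
k∈{0,1,2} keeps every argument non-negative
  k=0: (−1)^2·48.0000/(8)·0.2147^4·0.9767^2 = +0.012164
  k=1: (−1)^3·48.0000/(6)·0.2147^2·0.9767^4 = -0.335587
  k=2: (−1)^4·48.0000/(48)·0.2147^0·0.9767^6 = +0.867975
d^3_{1,-1}(2.7088) = +0.012164 -0.335587 +0.867975 = +0.544552

d=0.5446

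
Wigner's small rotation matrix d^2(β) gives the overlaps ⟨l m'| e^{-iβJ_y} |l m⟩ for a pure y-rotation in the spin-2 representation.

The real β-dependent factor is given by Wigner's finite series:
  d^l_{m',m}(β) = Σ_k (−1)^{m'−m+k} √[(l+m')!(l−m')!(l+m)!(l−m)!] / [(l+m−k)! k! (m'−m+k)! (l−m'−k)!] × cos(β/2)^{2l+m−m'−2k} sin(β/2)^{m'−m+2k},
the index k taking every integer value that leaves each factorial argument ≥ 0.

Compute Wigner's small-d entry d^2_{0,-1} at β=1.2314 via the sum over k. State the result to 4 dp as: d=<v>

d=-0.3845

d^2_{0,-1}(β=1.2314) via Wigner's sum:
With c≡cos(β/2)=0.816369 and s≡sin(β/2)=0.577530, N=[2·2·1·6]^{1/2}=4.898979
The bounds max(0,m−m')=0 and min(l+m,l−m')=1 give 2 terms
  k=0: (−1)^1·4.8990/(2)·0.8164^3·0.5775^1 = -0.769680
  k=1: (−1)^2·4.8990/(2)·0.8164^1·0.5775^3 = +0.385200
d^2_{0,-1}(1.2314) = -0.769680 +0.385200 = -0.384480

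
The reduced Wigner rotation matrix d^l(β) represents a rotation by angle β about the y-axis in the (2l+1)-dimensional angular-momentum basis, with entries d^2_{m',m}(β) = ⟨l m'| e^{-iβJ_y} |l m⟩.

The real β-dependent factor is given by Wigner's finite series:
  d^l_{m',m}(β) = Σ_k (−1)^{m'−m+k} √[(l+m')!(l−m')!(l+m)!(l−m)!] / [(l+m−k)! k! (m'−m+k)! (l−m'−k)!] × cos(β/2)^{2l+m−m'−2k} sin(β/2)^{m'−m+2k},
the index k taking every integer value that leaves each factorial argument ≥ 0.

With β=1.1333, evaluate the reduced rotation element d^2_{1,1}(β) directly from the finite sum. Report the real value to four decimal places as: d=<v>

d=-0.1087

d^2_{1,1}(β=1.1333) via Wigner's sum:
Half-angle: c=0.843704, s=0.536809. N=√(6·1·6·1)=6.000000
k∈{0,1} keeps every argument non-negative
  k=0: (−1)^0·6.0000/(6)·0.8437^4·0.5368^0 = +0.506711
  k=1: (−1)^1·6.0000/(2)·0.8437^2·0.5368^2 = -0.615376
d^2_{1,1}(1.1333) = +0.506711 -0.615376 = -0.108665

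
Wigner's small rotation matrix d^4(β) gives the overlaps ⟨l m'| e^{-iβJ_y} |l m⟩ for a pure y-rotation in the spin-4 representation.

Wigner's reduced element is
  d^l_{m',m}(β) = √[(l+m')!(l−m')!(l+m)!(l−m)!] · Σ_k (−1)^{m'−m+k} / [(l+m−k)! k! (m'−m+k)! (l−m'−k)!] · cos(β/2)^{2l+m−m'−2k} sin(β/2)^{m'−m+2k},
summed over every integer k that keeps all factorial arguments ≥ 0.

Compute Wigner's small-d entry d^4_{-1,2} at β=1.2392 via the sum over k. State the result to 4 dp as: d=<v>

d=0.3114

d^4_{-1,2}(β=1.2392) via Wigner's sum:
c=cos(1.2392/2)=0.814111, s=sin(1.2392/2)=0.580710; N=√[6·120·720·2]=1018.233765
k: max(0,(2)−(-1))=3 … min(4+(2),4−(-1))=5
  k=3: (−1)^0·1018.2338/(72)·0.8141^5·0.5807^3 = +0.990397
  k=4: (−1)^1·1018.2338/(48)·0.8141^3·0.5807^5 = -0.755878
  k=5: (−1)^2·1018.2338/(240)·0.8141^1·0.5807^7 = +0.076919
d^4_{-1,2}(1.2392) = +0.990397 -0.755878 +0.076919 = +0.311438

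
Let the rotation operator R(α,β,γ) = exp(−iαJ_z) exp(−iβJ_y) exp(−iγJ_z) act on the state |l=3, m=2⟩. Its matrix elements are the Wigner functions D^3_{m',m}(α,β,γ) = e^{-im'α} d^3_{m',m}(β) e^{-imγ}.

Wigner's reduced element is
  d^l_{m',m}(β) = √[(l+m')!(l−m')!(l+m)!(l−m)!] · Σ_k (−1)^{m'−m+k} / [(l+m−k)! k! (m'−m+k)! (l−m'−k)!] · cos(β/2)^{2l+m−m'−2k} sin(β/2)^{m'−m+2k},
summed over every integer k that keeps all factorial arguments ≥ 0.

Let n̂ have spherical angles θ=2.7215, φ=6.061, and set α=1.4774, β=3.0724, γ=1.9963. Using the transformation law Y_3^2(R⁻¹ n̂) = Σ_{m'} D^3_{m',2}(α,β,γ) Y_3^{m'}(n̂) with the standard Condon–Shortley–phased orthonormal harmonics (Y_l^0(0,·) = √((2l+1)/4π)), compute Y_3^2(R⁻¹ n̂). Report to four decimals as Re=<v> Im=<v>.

Re=0.1569 Im=-0.0477

Need the full column D^3_{m',2} for m'=−3..3 at α=1.4774, β=3.0724, γ=1.9963.
cos(β/2)=0.034589, sin(β/2)=0.999402
d^3_{-3,2}: single k=5 term ⇒ +0.084473;  D = +0.076442+0.035950i
d^3_{-2,2}: k∈[4..5] ⇒ +0.005968 -0.996415 = -0.990447;  D = -0.503262+0.853061i
d^3_{-1,2}: k∈[3..4] ⇒ +0.000261 -0.109054 = -0.108793;  D = +0.088139+0.063777i
d^3_{0,2}: k∈[2..3] ⇒ +0.000008 -0.006537 = -0.006530;  D = +0.004304-0.004910i
d^3_{1,2}: k∈[1..2] ⇒ +0.000000 -0.000261 = -0.000261;  D = -0.000179-0.000190i
d^3_{2,2}: k∈[0..1] ⇒ +0.000000 -0.000007 = -0.000007;  D = -0.000006+0.000004i
d^3_{3,2}: single k=0 term ⇒ -0.000000;  D = +0.000000+0.000000i
Y_3^{m'}(θ=2.7215,φ=6.061) and Σ D·Y over m':
  (+0.0764+0.0359i)·(+0.0222+0.0175i)  (-0.5033+0.8531i)·(-0.1401-0.0667i)  (+0.0881+0.0638i)·(+0.4073+0.0920i)  (+0.0043-0.0049i)·(-0.3981+0.0000i)  (-0.0002-0.0002i)·(-0.4073+0.0920i)  (-0.0000+0.0000i)·(-0.1401+0.0667i)  (+0.0000+0.0000i)·(-0.0222+0.0175i)
Y_3^2(R⁻¹ n̂) = +0.156930-0.047726i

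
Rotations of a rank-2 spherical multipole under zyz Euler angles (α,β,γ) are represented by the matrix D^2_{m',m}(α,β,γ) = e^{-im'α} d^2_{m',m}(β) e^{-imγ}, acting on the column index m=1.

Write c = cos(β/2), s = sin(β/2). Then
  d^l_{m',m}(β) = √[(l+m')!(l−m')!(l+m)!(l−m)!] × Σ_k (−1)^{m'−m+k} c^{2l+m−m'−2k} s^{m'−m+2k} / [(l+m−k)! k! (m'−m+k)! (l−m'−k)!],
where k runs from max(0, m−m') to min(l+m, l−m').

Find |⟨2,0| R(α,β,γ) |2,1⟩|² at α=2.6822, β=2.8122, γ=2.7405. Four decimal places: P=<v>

First d^2_{0,1}(β=2.8122), then the phase factors e^{-i(0)α} and e^{-i(1)γ}:
Half-angle: c=0.163953, s=0.986468. N=√(2·2·6·1)=4.898979
k∈{1,2} keeps every argument non-negative
  k=1: (−1)^0·4.8990/(2)·0.1640^3·0.9865^1 = +0.010649
  k=2: (−1)^1·4.8990/(2)·0.1640^1·0.9865^3 = -0.385517
d^2_{0,1}(2.8122) = +0.010649 -0.385517 = -0.374868
|D^2_{0,1}|² = |d^2_{0,1}(β)|² = (-0.374868)² = 0.140526 (the z-rotation phases have unit modulus)

P=0.1405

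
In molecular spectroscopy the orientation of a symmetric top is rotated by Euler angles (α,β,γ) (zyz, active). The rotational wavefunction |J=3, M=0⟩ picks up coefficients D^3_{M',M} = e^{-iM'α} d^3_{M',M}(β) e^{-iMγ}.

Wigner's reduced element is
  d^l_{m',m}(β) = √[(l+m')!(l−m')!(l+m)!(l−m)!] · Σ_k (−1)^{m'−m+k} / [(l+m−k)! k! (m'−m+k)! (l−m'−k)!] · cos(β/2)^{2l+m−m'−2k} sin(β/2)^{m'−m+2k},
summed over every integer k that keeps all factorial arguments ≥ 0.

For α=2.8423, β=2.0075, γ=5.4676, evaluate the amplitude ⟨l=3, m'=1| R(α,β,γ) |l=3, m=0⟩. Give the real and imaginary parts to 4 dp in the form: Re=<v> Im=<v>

Split into d^3_{1,0}(β=2.0075) × two z-phases.
With c≡cos(β/2)=0.537143 and s≡sin(β/2)=0.843491, N=[24·2·6·6]^{1/2}=41.569219
The bounds max(0,m−m')=0 and min(l+m,l−m')=2 give 3 terms
  k=0: (−1)^1·41.5692/(12)·0.5371^5·0.8435^1 = -0.130653
  k=1: (−1)^2·41.5692/(4)·0.5371^3·0.8435^3 = +0.966548
  k=2: (−1)^3·41.5692/(12)·0.5371^1·0.8435^5 = -0.794481
d^3_{1,0}(2.0075) = -0.130653 +0.966548 -0.794481 = +0.041414
Phases: e^{-i·(1)·2.8423}=-0.955545-0.294844i, e^{-i·(0)·5.4676}=+1.000000+0.000000i ⇒ D=-0.039573-0.012211i

Re=-0.0396 Im=-0.0122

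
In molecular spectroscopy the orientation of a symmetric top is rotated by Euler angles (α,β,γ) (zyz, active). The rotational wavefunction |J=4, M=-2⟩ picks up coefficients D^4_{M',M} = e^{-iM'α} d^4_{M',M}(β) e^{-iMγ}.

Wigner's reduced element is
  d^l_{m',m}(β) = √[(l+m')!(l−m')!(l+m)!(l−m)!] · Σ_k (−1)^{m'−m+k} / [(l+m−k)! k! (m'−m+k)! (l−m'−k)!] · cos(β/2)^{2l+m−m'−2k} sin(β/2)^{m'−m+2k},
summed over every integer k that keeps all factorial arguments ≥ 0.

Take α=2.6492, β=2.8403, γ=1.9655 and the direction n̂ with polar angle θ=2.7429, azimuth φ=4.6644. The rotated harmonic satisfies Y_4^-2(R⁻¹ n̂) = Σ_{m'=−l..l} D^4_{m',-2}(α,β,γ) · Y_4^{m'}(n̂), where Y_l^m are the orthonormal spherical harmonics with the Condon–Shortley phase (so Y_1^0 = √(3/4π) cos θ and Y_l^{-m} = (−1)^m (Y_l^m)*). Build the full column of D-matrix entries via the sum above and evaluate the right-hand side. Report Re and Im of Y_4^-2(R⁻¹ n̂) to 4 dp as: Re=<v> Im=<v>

Re=-0.3341 Im=0.2150

Need the full column D^4_{m',-2} for m'=−4..4 at α=2.6492, β=2.8403, γ=1.9655.
cos(β/2)=0.150077, sin(β/2)=0.988674
d^4_{-4,-2}: single k=2 term ⇒ +0.000059;  D = -0.000023+0.000055i
d^4_{-3,-2}: k∈[1..2] ⇒ +0.000006 -0.000826 = -0.000820;  D = -0.000633+0.000520i
d^4_{-2,-2}: k∈[0..2] ⇒ +0.000000 -0.000134 +0.007270 = +0.007137;  D = -0.007001+0.001386i
d^4_{-1,-2}: k∈[0..2] ⇒ -0.000007 +0.001561 -0.045157 = -0.043603;  D = -0.041694-0.012761i
d^4_{0,-2}: k∈[0..2] ⇒ +0.000106 -0.012262 +0.199558 = +0.187402;  D = -0.131981-0.133044i
d^4_{1,-2}: k∈[0..2] ⇒ -0.001041 +0.067736 -0.587927 = -0.521232;  D = -0.148546-0.499617i
d^4_{2,-2}: k∈[0..2] ⇒ +0.007270 -0.252424 +0.912906 = +0.667753;  D = +0.134884-0.653988i
d^4_{3,-2}: k∈[0..1] ⇒ -0.035842 +0.518503 = +0.482661;  D = -0.309381+0.370465i
d^4_{4,-2}: single k=0 term ⇒ +0.111308;  D = +0.103260-0.041557i
Y_4^{m'}(θ=2.7429,φ=4.6644) and Σ D·Y over m':
  (-0.0000+0.0001i)·(+0.0099+0.0019i)  (-0.0006+0.0005i)·(-0.0097+0.0668i)  (-0.0070+0.0014i)·(-0.2482-0.0239i)  (-0.0417-0.0128i)·(+0.0239-0.4979i)  (-0.1320-0.1330i)·(+0.2927+0.0000i)  (-0.1485-0.4996i)·(-0.0239-0.4979i)  (+0.1349-0.6540i)·(-0.2482+0.0239i)  (-0.3094+0.3705i)·(+0.0097+0.0668i)  (+0.1033-0.0416i)·(+0.0099-0.0019i)
Y_4^-2(R⁻¹ n̂) = -0.334084+0.215031i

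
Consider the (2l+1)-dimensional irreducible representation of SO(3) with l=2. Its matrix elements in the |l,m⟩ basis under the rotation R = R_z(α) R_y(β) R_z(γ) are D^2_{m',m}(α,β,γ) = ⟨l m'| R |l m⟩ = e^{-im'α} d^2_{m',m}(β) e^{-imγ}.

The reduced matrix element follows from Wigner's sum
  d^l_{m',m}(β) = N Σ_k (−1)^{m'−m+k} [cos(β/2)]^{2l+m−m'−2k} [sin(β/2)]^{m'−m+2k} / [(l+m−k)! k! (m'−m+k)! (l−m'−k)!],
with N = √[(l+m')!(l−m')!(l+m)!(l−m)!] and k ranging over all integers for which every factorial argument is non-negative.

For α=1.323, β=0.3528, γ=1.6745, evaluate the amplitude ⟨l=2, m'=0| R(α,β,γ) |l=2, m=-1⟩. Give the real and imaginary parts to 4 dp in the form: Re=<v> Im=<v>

Re=0.0411 Im=-0.3950

First d^2_{0,-1}(β=0.3528), then the phase factors e^{-i(0)α} and e^{-i(-1)γ}:
Half-angle: c=0.984482, s=0.175487. N=√(2·2·1·6)=4.898979
Admissible k: 0..1 (factorial args all ≥0)
  k=0: (−1)^1·4.8990/(2)·0.9845^3·0.1755^1 = -0.410150
  k=1: (−1)^2·4.8990/(2)·0.9845^1·0.1755^3 = +0.013032
d^2_{0,-1}(0.3528) = -0.410150 +0.013032 = -0.397118
Phases: e^{-i·(0)·1.323}=+1.000000+0.000000i, e^{-i·(-1)·1.6745}=-0.103518+0.994628i ⇒ D=+0.041109-0.394984i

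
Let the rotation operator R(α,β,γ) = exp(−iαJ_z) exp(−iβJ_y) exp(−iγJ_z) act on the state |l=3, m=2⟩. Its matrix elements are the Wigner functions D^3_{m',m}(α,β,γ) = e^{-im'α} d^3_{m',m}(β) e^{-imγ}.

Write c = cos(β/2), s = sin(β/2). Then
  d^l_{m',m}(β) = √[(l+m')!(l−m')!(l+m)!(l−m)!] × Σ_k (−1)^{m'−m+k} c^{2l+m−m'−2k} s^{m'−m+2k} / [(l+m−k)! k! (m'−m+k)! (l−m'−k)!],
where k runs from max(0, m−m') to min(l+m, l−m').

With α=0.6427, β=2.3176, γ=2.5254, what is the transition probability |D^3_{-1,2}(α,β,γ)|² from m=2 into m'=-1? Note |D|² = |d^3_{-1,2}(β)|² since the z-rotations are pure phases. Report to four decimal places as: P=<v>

First d^3_{-1,2}(β=2.3176), then the phase factors e^{-i(-1)α} and e^{-i(2)γ}:
c=cos(2.3176/2)=0.400439, s=sin(2.3176/2)=0.916323; N=√[2·24·120·1]=75.894664
The bounds max(0,m−m')=3 and min(l+m,l−m')=4 give 2 terms
  k=3: (−1)^0·75.8947/(12)·0.4004^3·0.9163^3 = +0.312454
  k=4: (−1)^1·75.8947/(24)·0.4004^1·0.9163^5 = -0.818051
d^3_{-1,2}(2.3176) = +0.312454 -0.818051 = -0.505597
|D^3_{-1,2}|² = |d^3_{-1,2}(β)|² = (-0.505597)² = 0.255628 (the z-rotation phases have unit modulus)

P=0.2556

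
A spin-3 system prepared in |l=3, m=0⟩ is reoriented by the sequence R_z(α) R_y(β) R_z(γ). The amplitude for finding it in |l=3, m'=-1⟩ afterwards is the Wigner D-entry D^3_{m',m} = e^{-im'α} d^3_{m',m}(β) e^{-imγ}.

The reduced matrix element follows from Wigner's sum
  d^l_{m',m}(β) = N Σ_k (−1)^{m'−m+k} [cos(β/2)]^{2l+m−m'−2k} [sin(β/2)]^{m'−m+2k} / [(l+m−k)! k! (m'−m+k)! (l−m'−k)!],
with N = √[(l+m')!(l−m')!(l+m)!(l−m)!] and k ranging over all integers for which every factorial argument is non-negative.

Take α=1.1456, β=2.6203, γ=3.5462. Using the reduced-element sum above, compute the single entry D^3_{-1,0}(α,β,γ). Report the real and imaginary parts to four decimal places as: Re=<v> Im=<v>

Re=0.2455 Im=0.5422

Split into d^3_{-1,0}(β=2.6203) × two z-phases.
With c≡cos(β/2)=0.257705 and s≡sin(β/2)=0.966224, N=[2·24·6·6]^{1/2}=41.569219
Admissible k: 1..3 (factorial args all ≥0)
  k=1: (−1)^0·41.5692/(12)·0.2577^5·0.9662^1 = +0.003804
  k=2: (−1)^1·41.5692/(4)·0.2577^3·0.9662^3 = -0.160440
  k=3: (−1)^2·41.5692/(12)·0.2577^1·0.9662^5 = +0.751799
d^3_{-1,0}(2.6203) = +0.003804 -0.160440 +0.751799 = +0.595163
Attach z-rotation phases: D = e^{-i(-1)(1.1456)}·(+0.595163)·e^{-i(0)(3.5462)} = +0.245505+0.542169i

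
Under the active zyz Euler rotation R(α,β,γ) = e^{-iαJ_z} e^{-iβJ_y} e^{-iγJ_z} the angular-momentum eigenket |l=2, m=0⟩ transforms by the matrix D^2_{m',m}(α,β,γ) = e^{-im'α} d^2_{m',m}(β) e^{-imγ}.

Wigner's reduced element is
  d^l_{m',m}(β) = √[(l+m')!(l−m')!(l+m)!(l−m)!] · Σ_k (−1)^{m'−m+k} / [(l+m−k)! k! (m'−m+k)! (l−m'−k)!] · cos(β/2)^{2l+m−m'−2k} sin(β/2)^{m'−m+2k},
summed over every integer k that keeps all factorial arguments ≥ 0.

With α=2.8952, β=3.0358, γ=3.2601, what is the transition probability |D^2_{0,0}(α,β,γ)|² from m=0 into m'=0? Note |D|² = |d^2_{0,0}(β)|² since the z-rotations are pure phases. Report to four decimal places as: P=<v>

P=0.9668

Split into d^2_{0,0}(β=3.0358) × two z-phases.
c=cos(3.0358/2)=0.052872, s=sin(3.0358/2)=0.998601; N=√[2·2·2·2]=4.000000
Admissible k: 0..2 (factorial args all ≥0)
  k=0: (−1)^0·4.0000/(4)·0.0529^4·0.9986^0 = +0.000008
  k=1: (−1)^1·4.0000/(1)·0.0529^2·0.9986^2 = -0.011150
  k=2: (−1)^2·4.0000/(4)·0.0529^0·0.9986^4 = +0.994417
d^2_{0,0}(3.0358) = +0.000008 -0.011150 +0.994417 = +0.983274
|D^2_{0,0}|² = |d^2_{0,0}(β)|² = (+0.983274)² = 0.966829 (the z-rotation phases have unit modulus)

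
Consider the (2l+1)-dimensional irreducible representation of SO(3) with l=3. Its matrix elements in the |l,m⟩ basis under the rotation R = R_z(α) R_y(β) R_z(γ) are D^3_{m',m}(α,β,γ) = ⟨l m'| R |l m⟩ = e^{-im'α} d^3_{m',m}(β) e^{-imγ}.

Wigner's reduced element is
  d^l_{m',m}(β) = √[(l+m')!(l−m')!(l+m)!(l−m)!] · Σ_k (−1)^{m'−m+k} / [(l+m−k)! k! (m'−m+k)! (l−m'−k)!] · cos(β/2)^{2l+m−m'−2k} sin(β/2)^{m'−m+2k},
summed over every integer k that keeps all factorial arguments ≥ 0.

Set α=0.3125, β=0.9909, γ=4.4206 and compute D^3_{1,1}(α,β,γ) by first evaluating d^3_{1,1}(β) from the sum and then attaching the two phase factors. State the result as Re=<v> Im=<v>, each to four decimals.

First d^3_{1,1}(β=0.9909), then the phase factors e^{-i(1)α} and e^{-i(1)γ}:
With c≡cos(β/2)=0.879755 and s≡sin(β/2)=0.475428, N=[24·2·24·2]^{1/2}=48.000000
The bounds max(0,m−m')=0 and min(l+m,l−m')=2 give 3 terms
  k=0: (−1)^0·48.0000/(48)·0.8798^6·0.4754^0 = +0.463628
  k=1: (−1)^1·48.0000/(6)·0.8798^4·0.4754^2 = -1.083192
  k=2: (−1)^2·48.0000/(8)·0.8798^2·0.4754^4 = +0.237253
d^3_{1,1}(0.9909) = +0.463628 -1.083192 +0.237253 = -0.382310
Phases: e^{-i·(1)·0.3125}=+0.951568-0.307439i, e^{-i·(1)·4.4206}=-0.287666+0.957731i ⇒ D=-0.007917-0.382228i

Re=-0.0079 Im=-0.3822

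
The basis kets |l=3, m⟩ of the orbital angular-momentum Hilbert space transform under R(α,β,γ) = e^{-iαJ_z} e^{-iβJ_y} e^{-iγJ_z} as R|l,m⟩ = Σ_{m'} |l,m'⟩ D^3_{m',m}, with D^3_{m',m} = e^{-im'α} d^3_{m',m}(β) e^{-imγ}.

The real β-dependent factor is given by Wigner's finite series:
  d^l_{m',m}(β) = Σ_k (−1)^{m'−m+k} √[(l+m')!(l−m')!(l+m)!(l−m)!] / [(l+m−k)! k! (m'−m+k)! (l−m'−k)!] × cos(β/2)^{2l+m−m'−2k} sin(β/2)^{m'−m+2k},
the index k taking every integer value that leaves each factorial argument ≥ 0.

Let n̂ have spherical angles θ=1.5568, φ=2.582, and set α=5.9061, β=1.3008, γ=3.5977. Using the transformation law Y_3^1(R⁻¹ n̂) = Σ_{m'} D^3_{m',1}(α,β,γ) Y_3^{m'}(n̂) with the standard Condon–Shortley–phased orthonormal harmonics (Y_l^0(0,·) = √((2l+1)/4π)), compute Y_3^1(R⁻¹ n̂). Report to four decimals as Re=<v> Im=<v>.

Need the full column D^3_{m',1} for m'=−3..3 at α=5.9061, β=1.3008, γ=3.5977.
cos(β/2)=0.795842, sin(β/2)=0.605505
d^3_{-3,1}: single k=4 term ⇒ +0.329738;  D = +0.005463+0.329693i
d^3_{-2,1}: k∈[3..4] ⇒ +0.707722 -0.204840 = +0.502882;  D = -0.177396+0.470554i
d^3_{-1,1}: k∈[2..4] ⇒ +0.882456 -0.681104 +0.049284 = +0.250636;  D = -0.168557+0.185491i
d^3_{0,1}: k∈[1..3] ⇒ +0.669640 -1.162906 +0.224391 = -0.268875;  D = +0.241389-0.118428i
d^3_{1,1}: k∈[0..2] ⇒ +0.254074 -1.176608 +0.510828 = -0.411706;  D = +0.410421-0.032500i
d^3_{2,1}: k∈[0..1] ⇒ -0.611295 +0.707722 = +0.096427;  D = -0.092175-0.028318i
d^3_{3,1}: single k=0 term ⇒ +0.569623;  D = -0.444656-0.356022i
Y_3^{m'}(θ=1.5568,φ=2.582) and Σ D·Y over m':
  (+0.0055+0.3297i)·(+0.0450-0.4147i)  (-0.1774+0.4706i)·(+0.0062+0.0129i)  (-0.1686+0.1855i)·(+0.2736+0.1714i)  (+0.2414-0.1184i)·(-0.0157+0.0000i)  (+0.4104-0.0325i)·(-0.2736+0.1714i)  (-0.0922-0.0283i)·(+0.0062-0.0129i)  (-0.4447-0.3560i)·(-0.0450-0.4147i)
Y_3^1(R⁻¹ n̂) = -0.187188+0.317553i

Re=-0.1872 Im=0.3176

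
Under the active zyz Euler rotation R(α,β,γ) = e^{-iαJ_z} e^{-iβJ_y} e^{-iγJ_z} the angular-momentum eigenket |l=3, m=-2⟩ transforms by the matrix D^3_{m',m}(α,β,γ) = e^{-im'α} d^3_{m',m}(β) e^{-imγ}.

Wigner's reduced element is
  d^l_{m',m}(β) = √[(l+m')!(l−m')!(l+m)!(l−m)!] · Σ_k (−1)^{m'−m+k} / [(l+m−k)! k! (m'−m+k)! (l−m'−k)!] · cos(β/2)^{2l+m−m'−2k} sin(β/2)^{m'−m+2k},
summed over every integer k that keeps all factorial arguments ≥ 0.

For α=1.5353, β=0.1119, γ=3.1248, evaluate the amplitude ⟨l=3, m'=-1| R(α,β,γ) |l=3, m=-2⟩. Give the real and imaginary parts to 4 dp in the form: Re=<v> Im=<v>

Re=-0.0120 Im=-0.1739

First d^3_{-1,-2}(β=0.1119), then the phase factors e^{-i(-1)α} and e^{-i(-2)γ}:
Half-angle: c=0.998435, s=0.055921. N=√(2·24·1·120)=75.894664
k: max(0,(-2)−(-1))=0 … min(3+(-2),3−(-1))=1
  k=0: (−1)^1·75.8947/(24)·0.9984^5·0.0559^1 = -0.175458
  k=1: (−1)^2·75.8947/(12)·0.9984^3·0.0559^3 = +0.001101
d^3_{-1,-2}(0.1119) = -0.175458 +0.001101 = -0.174357
Phases: e^{-i·(-1)·1.5353}=+0.035489+0.999370i, e^{-i·(-2)·3.1248}=+0.999436-0.033579i ⇒ D=-0.012035-0.173941i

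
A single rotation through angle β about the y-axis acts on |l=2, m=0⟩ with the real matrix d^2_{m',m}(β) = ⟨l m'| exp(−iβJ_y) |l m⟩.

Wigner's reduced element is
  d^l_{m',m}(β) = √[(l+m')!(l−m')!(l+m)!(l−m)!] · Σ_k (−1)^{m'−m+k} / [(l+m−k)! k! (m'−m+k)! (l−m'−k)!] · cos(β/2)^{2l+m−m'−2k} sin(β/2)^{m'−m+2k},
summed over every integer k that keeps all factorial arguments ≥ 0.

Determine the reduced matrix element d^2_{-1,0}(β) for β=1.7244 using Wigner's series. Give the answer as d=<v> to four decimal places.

d=-0.1852

d^2_{-1,0}(β=1.7244) via Wigner's sum:
Half-angle: c=0.650769, s=0.759276. N=√(1·6·2·2)=4.898979
k: max(0,(0)−(-1))=1 … min(2+(0),2−(-1))=2
  k=1: (−1)^0·4.8990/(2)·0.6508^3·0.7593^1 = +0.512572
  k=2: (−1)^1·4.8990/(2)·0.6508^1·0.7593^3 = -0.697753
d^2_{-1,0}(1.7244) = +0.512572 -0.697753 = -0.185180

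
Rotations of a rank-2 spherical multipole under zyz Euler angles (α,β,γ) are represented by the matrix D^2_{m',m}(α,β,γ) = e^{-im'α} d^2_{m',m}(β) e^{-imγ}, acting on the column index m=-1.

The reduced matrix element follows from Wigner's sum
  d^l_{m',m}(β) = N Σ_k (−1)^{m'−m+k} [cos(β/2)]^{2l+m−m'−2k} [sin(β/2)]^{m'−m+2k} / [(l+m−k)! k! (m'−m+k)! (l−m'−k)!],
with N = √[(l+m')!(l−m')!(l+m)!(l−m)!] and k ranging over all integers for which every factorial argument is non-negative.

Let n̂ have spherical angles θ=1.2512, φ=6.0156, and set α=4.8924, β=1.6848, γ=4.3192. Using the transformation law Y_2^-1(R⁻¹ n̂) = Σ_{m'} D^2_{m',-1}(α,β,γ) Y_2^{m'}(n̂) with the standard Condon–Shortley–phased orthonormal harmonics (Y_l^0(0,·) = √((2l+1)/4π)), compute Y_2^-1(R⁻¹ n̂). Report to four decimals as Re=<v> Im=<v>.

Re=-0.1879 Im=0.1897

Need the full column D^2_{m',-1} for m'=−2..2 at α=4.8924, β=1.6848, γ=4.3192.
cos(β/2)=0.665674, sin(β/2)=0.746243
d^2_{-2,-1}: single k=1 term ⇒ +0.440245;  D = +0.014599+0.440003i
d^2_{-1,-1}: k∈[0..1] ⇒ +0.196357 -0.740295 = -0.543938;  D = +0.531625-0.115079i
d^2_{0,-1}: k∈[0..1] ⇒ -0.539188 +0.677607 = +0.138419;  D = -0.053033-0.127856i
d^2_{1,-1}: k∈[0..1] ⇒ +0.740295 -0.310114 = +0.430181;  D = +0.361425-0.233297i
d^2_{2,-1}: single k=0 term ⇒ -0.553264;  D = -0.378424-0.403604i
Y_2^{m'}(θ=1.2512,φ=6.0156) and Σ D·Y over m':
  (+0.0146+0.4400i)·(+0.2995+0.1775i)  (+0.5316-0.1151i)·(+0.2222+0.0609i)  (-0.0530-0.1279i)·(-0.2220+0.0000i)  (+0.3614-0.2333i)·(-0.2222+0.0609i)  (-0.3784-0.4036i)·(+0.2995-0.1775i)
Y_2^-1(R⁻¹ n̂) = -0.187914+0.189747i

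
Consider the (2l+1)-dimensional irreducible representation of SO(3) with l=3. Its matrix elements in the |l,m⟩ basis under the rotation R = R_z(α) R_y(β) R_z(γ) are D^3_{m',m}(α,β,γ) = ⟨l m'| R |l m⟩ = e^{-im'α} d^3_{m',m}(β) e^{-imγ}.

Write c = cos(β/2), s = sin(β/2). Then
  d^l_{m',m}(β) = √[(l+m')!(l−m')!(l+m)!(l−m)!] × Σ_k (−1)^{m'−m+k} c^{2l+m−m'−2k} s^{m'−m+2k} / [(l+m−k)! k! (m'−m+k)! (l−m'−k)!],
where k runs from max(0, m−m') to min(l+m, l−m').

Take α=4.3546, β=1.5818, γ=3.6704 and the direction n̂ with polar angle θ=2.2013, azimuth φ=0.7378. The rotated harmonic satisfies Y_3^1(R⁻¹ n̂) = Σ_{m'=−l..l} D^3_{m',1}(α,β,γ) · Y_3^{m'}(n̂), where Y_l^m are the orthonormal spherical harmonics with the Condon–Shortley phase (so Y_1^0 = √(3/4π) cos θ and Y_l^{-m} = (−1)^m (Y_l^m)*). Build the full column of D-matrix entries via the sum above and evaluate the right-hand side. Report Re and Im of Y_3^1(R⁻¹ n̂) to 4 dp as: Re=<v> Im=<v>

Re=0.3478 Im=0.0088

Need the full column D^3_{m',1} for m'=−3..3 at α=4.3546, β=1.5818, γ=3.6704.
cos(β/2)=0.703206, sin(β/2)=0.710986
d^3_{-3,1}: single k=4 term ⇒ +0.489391;  D = -0.489150+0.015354i
d^3_{-2,1}: k∈[3..4] ⇒ +0.790426 -0.404007 = +0.386419;  D = +0.123903-0.366016i
d^3_{-1,1}: k∈[2..4] ⇒ +0.741658 -1.010881 +0.129172 = -0.140052;  D = -0.108529-0.088520i
d^3_{0,1}: k∈[1..3] ⇒ +0.423510 -1.298802 +0.442568 = -0.432724;  D = +0.373618-0.218311i
d^3_{1,1}: k∈[0..2] ⇒ +0.120919 -0.988877 +0.758161 = -0.109797;  D = +0.018686+0.108195i
d^3_{2,1}: k∈[0..1] ⇒ -0.386610 +0.790426 = +0.403816;  D = +0.396793+0.074983i
d^3_{3,1}: single k=0 term ⇒ +0.478738;  D = -0.248006+0.409491i
Y_3^{m'}(θ=2.2013,φ=0.7378) and Σ D·Y over m':
  (-0.4891+0.0154i)·(-0.1318-0.1760i)  (+0.1239-0.3660i)·(-0.0374+0.3913i)  (-0.1085-0.0885i)·(+0.1425-0.1296i)  (+0.3736-0.2183i)·(+0.2777+0.0000i)  (+0.0187+0.1082i)·(-0.1425-0.1296i)  (+0.3968+0.0750i)·(-0.0374-0.3913i)  (-0.2480+0.4095i)·(+0.1318-0.1760i)
Y_3^1(R⁻¹ n̂) = +0.347833+0.008756i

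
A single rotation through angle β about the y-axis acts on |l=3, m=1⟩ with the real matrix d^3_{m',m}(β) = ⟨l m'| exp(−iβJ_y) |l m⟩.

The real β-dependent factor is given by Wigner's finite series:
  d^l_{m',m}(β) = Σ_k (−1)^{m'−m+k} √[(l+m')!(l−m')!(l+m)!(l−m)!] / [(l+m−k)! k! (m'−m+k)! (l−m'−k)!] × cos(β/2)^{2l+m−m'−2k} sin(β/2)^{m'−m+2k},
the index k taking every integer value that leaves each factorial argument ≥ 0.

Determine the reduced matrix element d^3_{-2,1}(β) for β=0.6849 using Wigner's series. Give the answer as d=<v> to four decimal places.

d^3_{-2,1}(β=0.6849) via Wigner's sum:
Half-angle: c=0.941935, s=0.335796. N=√(1·120·24·2)=75.894664
Admissible k: 3..4 (factorial args all ≥0)
  k=3: (−1)^0·75.8947/(12)·0.9419^3·0.3358^3 = +0.200133
  k=4: (−1)^1·75.8947/(24)·0.9419^1·0.3358^5 = -0.012717
d^3_{-2,1}(0.6849) = +0.200133 -0.012717 = +0.187416

d=0.1874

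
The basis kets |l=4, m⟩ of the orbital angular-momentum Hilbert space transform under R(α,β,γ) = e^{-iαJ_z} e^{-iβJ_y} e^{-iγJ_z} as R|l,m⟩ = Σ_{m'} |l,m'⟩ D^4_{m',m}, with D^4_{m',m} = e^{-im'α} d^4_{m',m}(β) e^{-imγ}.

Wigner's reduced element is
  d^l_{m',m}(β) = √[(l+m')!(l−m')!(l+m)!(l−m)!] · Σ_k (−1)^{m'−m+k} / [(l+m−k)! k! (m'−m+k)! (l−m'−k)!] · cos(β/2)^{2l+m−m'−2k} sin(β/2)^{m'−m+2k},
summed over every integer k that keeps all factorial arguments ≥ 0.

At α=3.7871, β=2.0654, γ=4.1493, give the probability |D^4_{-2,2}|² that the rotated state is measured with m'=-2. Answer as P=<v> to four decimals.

P=0.1643

D^4_{-2,2}(3.7871,2.0654,4.1493) = e^{-i·-2·3.7871}·d^4_{-2,2}(2.0654)·e^{-i·2·4.1493}. Compute d first:
With c≡cos(β/2)=0.512502 and s≡sin(β/2)=0.858686, N=[2·720·720·2]^{1/2}=1440.000000
Admissible k: 4..6 (factorial args all ≥0)
  k=4: (−1)^0·1440.0000/(96)·0.5125^4·0.8587^4 = +0.562615
  k=5: (−1)^1·1440.0000/(120)·0.5125^2·0.8587^6 = -1.263510
  k=6: (−1)^2·1440.0000/(1440)·0.5125^0·0.8587^8 = +0.295580
d^4_{-2,2}(2.0654) = +0.562615 -1.263510 +0.295580 = -0.405315
|D^4_{-2,2}|² = |d^4_{-2,2}(β)|² = (-0.405315)² = 0.164280 (the z-rotation phases have unit modulus)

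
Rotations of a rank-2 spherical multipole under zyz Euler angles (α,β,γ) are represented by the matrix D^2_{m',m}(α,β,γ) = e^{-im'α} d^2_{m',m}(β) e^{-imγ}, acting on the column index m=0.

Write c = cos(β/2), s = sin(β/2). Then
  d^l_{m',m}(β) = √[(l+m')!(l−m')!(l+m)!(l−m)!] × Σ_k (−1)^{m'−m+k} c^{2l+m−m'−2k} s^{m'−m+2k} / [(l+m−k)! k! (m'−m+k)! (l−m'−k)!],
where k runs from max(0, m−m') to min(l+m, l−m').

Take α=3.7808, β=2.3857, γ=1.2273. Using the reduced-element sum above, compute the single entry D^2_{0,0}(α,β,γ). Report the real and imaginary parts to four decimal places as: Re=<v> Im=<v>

First d^2_{0,0}(β=2.3857), then the phase factors e^{-i(0)α} and e^{-i(0)γ}:
Half-angle: c=0.369013, s=0.929424. N=√(2·2·2·2)=4.000000
k∈{0,1,2} keeps every argument non-negative
  k=0: (−1)^0·4.0000/(4)·0.3690^4·0.9294^0 = +0.018542
  k=1: (−1)^1·4.0000/(1)·0.3690^2·0.9294^2 = -0.470512
  k=2: (−1)^2·4.0000/(4)·0.3690^0·0.9294^4 = +0.746202
d^2_{0,0}(2.3857) = +0.018542 -0.470512 +0.746202 = +0.294233
D = (+1.000000+0.000000i)·(+0.294233)·(+1.000000+0.000000i) = +0.294233+0.000000i

Re=0.2942 Im=0.0000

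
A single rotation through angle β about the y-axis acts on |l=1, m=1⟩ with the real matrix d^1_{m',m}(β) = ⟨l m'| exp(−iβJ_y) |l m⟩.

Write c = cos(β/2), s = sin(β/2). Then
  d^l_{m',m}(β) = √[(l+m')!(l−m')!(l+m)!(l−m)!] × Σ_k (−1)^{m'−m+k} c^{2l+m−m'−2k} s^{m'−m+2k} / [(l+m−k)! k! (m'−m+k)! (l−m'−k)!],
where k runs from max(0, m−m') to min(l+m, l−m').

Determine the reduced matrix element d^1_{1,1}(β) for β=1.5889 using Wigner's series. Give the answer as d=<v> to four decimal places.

d=0.4909

d^1_{1,1}(β=1.5889) via Wigner's sum:
With c≡cos(β/2)=0.700677 and s≡sin(β/2)=0.713478, N=[2·1·2·1]^{1/2}=2.000000
The bounds max(0,m−m')=0 and min(l+m,l−m')=0 give 1 term
  k=0: (−1)^0·2.0000/(2)·0.7007^2·0.7135^0 = +0.490949
d^1_{1,1}(1.5889) = +0.490949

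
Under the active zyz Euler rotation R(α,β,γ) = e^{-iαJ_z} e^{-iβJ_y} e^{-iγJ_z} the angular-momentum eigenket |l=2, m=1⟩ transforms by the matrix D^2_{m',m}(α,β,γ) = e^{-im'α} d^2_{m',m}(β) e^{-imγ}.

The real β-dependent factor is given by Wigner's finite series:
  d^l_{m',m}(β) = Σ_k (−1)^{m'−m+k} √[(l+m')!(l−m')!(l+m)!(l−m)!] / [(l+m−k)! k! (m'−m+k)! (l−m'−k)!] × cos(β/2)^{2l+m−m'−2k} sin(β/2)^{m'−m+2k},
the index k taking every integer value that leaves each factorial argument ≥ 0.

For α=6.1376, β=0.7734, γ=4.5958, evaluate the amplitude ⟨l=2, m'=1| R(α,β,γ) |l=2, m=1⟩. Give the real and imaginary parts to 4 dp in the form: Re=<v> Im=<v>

First d^2_{1,1}(β=0.7734), then the phase factors e^{-i(1)α} and e^{-i(1)γ}:
c=cos(0.7734/2)=0.926159, s=sin(0.7734/2)=0.377134; N=√[6·1·6·1]=6.000000
Admissible k: 0..1 (factorial args all ≥0)
  k=0: (−1)^0·6.0000/(6)·0.9262^4·0.3771^0 = +0.735769
  k=1: (−1)^1·6.0000/(2)·0.9262^2·0.3771^2 = -0.366002
d^2_{1,1}(0.7734) = +0.735769 -0.366002 = +0.369767
Phases: e^{-i·(1)·6.1376}=+0.989421+0.145072i, e^{-i·(1)·4.5958}=-0.116325+0.993211i ⇒ D=-0.095837+0.357131i

Re=-0.0958 Im=0.3571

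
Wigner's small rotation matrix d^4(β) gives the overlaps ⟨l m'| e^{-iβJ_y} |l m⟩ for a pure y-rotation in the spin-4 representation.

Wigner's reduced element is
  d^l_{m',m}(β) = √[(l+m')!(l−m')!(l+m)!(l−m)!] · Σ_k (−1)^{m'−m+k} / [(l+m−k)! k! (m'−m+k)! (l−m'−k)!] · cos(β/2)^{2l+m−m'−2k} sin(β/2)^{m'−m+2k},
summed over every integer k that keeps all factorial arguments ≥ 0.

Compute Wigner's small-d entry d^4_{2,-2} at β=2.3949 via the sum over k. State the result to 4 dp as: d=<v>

d^4_{2,-2}(β=2.3949) via Wigner's sum:
Half-angle: c=0.364733, s=0.931112. N=√(720·2·2·720)=1440.000000
Admissible k: 0..2 (factorial args all ≥0)
  k=0: (−1)^4·1440.0000/(96)·0.3647^4·0.9311^4 = +0.199526
  k=1: (−1)^5·1440.0000/(120)·0.3647^2·0.9311^6 = -1.040264
  k=2: (−1)^6·1440.0000/(1440)·0.3647^0·0.9311^8 = +0.564957
d^4_{2,-2}(2.3949) = +0.199526 -1.040264 +0.564957 = -0.275781

d=-0.2758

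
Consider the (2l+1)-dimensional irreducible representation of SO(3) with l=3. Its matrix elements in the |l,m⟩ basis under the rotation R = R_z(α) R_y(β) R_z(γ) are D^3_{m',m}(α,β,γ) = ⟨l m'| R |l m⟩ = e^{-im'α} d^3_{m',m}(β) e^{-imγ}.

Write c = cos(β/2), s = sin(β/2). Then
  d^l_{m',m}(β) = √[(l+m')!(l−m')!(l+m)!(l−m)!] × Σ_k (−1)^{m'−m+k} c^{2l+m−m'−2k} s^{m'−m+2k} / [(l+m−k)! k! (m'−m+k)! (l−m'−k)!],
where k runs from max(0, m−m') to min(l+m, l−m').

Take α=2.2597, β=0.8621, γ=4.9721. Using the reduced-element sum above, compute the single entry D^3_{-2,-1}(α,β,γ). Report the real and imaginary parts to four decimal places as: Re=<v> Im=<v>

Split into d^3_{-2,-1}(β=0.8621) × two z-phases.
c=cos(0.8621/2)=0.908528, s=sin(0.8621/2)=0.417825; N=√[1·120·2·24]=75.894664
The bounds max(0,m−m')=1 and min(l+m,l−m')=2 give 2 terms
  k=1: (−1)^0·75.8947/(24)·0.9085^5·0.4178^1 = +0.817871
  k=2: (−1)^1·75.8947/(12)·0.9085^3·0.4178^3 = -0.345961
d^3_{-2,-1}(0.8621) = +0.817871 -0.345961 = +0.471910
Attach z-rotation phases: D = e^{-i(-2)(2.2597)}·(+0.471910)·e^{-i(-1)(4.9721)} = -0.470860-0.031463i

Re=-0.4709 Im=-0.0315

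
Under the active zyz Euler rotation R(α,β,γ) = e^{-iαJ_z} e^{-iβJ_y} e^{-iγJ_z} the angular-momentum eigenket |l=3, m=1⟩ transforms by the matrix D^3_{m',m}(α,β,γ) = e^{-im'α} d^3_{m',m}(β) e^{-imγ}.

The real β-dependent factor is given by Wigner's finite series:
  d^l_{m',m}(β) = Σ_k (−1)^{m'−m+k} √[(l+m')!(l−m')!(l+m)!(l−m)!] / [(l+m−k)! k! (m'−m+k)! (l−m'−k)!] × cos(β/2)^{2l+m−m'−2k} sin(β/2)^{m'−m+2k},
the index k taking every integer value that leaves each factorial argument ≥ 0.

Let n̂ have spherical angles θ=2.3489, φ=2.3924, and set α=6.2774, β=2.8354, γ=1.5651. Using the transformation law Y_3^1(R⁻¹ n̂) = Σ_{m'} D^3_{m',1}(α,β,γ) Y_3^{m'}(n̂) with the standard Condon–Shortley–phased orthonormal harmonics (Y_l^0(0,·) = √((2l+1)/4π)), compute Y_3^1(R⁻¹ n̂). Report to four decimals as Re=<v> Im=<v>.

Need the full column D^3_{m',1} for m'=−3..3 at α=6.2774, β=2.8354, γ=1.5651.
cos(β/2)=0.152499, sin(β/2)=0.988304
d^3_{-3,1}: single k=4 term ⇒ +0.085929;  D = -0.001002-0.085923i
d^3_{-2,1}: k∈[3..4] ⇒ +0.021652 -0.454694 = -0.433041;  D = +0.002544+0.433034i
d^3_{-1,1}: k∈[2..4] ⇒ +0.003170 -0.177495 +0.931842 = +0.757517;  D = -0.000067-0.757517i
d^3_{0,1}: k∈[1..3] ⇒ +0.000282 -0.035578 +0.498092 = +0.462796;  D = +0.002636-0.462789i
d^3_{1,1}: k∈[0..2] ⇒ +0.000013 -0.004226 +0.133121 = +0.128908;  D = +0.001480-0.128899i
d^3_{2,1}: k∈[0..1] ⇒ -0.000258 +0.021652 = +0.021394;  D = +0.000369-0.021391i
d^3_{3,1}: single k=0 term ⇒ +0.002046;  D = +0.000047-0.002045i
Y_3^{m'}(θ=2.3489,φ=2.3924) and Σ D·Y over m':
  (-0.0010-0.0859i)·(+0.0944-0.1175i)  (+0.0025+0.4330i)·(-0.0263-0.3630i)  (-0.0001-0.7575i)·(-0.2467-0.2294i)  (+0.0026-0.4628i)·(+0.1405+0.0000i)  (+0.0015-0.1289i)·(+0.2467-0.2294i)  (+0.0004-0.0214i)·(-0.0263+0.3630i)  (+0.0000-0.0020i)·(-0.0944-0.1175i)
Y_3^1(R⁻¹ n̂) = -0.048196+0.070274i

Re=-0.0482 Im=0.0703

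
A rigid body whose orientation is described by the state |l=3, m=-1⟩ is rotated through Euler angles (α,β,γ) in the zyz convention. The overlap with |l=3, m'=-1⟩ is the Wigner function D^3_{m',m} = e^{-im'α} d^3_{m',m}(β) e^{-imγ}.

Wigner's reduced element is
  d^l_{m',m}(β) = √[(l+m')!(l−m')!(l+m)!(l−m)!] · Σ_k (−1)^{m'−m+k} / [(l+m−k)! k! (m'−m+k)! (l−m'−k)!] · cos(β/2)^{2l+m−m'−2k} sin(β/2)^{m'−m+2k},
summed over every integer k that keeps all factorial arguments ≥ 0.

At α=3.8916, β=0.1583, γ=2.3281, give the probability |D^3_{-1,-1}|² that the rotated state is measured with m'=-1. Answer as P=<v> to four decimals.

D^3_{-1,-1}(3.8916,0.1583,2.3281) = e^{-i·-1·3.8916}·d^3_{-1,-1}(0.1583)·e^{-i·-1·2.3281}. Compute d first:
c=cos(0.1583/2)=0.996869, s=sin(0.1583/2)=0.079067; N=√[2·24·2·24]=48.000000
Admissible k: 0..2 (factorial args all ≥0)
  k=0: (−1)^0·48.0000/(48)·0.9969^6·0.0791^0 = +0.981362
  k=1: (−1)^1·48.0000/(6)·0.9969^4·0.0791^2 = -0.049390
  k=2: (−1)^2·48.0000/(8)·0.9969^2·0.0791^4 = +0.000233
d^3_{-1,-1}(0.1583) = +0.981362 -0.049390 +0.000233 = +0.932205
|D^3_{-1,-1}|² = |d^3_{-1,-1}(β)|² = (+0.932205)² = 0.869007 (the z-rotation phases have unit modulus)

P=0.8690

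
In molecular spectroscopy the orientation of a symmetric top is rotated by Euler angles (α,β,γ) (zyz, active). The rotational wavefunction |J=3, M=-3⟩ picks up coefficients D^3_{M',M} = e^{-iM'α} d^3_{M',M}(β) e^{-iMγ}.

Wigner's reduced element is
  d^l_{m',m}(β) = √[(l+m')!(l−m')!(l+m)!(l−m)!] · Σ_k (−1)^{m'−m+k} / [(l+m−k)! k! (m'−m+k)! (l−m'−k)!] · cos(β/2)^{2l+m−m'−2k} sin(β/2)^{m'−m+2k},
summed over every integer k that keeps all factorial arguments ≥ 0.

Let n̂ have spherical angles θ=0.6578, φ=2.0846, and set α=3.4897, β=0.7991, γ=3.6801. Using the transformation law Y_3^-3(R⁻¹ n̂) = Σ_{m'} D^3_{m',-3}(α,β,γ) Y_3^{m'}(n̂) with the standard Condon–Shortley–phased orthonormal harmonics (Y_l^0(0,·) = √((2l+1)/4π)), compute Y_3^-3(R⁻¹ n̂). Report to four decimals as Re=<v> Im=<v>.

Re=0.1026 Im=-0.1705

Need the full column D^3_{m',-3} for m'=−3..3 at α=3.4897, β=0.7991, γ=3.6801.
cos(β/2)=0.921236, sin(β/2)=0.389004
d^3_{-3,-3}: single k=0 term ⇒ +0.611260;  D = -0.541690+0.283215i
d^3_{-2,-3}: single k=0 term ⇒ -0.632243;  D = -0.426753+0.466491i
d^3_{-1,-3}: single k=0 term ⇒ +0.422121;  D = -0.161591+0.389968i
d^3_{0,-3}: single k=0 term ⇒ -0.205821;  D = -0.009202+0.205615i
d^3_{1,-3}: single k=0 term ⇒ +0.075267;  D = +0.022486+0.071829i
d^3_{2,-3}: single k=0 term ⇒ -0.020101;  D = +0.012189+0.015984i
d^3_{3,-3}: single k=0 term ⇒ +0.003465;  D = +0.002915+0.001873i
Y_3^{m'}(θ=0.6578,φ=2.0846) and Σ D·Y over m':
  (-0.5417+0.2832i)·(+0.0953+0.0028i)  (-0.4268+0.4665i)·(-0.1562+0.2588i)  (-0.1616+0.3900i)·(-0.2070-0.3667i)  (-0.0092+0.2056i)·(+0.0387+0.0000i)  (+0.0225+0.0718i)·(+0.2070-0.3667i)  (+0.0122+0.0160i)·(-0.1562-0.2588i)  (+0.0029+0.0019i)·(-0.0953+0.0028i)
Y_3^-3(R⁻¹ n̂) = +0.102571-0.170540i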